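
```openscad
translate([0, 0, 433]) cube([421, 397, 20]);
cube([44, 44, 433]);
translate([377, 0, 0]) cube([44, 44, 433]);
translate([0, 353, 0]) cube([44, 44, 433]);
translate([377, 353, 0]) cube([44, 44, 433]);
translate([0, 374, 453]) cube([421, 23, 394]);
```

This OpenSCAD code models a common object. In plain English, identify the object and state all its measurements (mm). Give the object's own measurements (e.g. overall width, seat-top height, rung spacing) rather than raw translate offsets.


A chair. The seat is a 421×397×20 mm slab with its top at z = 453 mm, on four 44×44 mm corner legs (flush with the seat edges, standing on z = 0). A flat backrest 23 mm thick, 394 mm tall, spans the full seat width and rises from the seat top along its +y edge, rear face flush with the rear of the seat.


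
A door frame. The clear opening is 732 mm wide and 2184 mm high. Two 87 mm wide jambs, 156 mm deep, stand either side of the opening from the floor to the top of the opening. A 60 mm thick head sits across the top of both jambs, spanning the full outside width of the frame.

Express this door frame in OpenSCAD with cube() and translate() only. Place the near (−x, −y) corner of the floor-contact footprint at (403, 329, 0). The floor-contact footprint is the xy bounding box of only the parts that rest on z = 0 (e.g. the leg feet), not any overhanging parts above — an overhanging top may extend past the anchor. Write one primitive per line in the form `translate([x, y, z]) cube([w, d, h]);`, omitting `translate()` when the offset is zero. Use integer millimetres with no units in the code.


translate([403, 329, 0]) cube([87, 156, 2184]);
translate([1222, 329, 0]) cube([87, 156, 2184]);
translate([403, 329, 2184]) cube([906, 156, 60]);


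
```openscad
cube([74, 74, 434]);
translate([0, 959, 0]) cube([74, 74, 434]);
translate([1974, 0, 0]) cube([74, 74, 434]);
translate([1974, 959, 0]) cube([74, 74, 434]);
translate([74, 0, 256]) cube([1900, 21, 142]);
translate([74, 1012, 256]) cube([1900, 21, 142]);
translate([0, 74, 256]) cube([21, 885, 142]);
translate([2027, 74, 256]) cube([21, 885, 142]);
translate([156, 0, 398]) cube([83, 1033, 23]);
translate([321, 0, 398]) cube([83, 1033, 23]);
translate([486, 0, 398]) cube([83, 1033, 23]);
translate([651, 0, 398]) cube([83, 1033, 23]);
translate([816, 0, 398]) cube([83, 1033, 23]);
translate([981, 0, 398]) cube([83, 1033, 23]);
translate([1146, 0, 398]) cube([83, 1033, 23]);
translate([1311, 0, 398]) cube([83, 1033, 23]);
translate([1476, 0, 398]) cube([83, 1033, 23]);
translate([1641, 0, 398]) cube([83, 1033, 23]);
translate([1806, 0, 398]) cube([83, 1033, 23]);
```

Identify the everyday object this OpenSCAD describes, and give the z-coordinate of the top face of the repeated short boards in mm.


A bed frame. The slat-top height is 421 mm.

Four posts, four rails, and a row of slats — a bed frame. Slats sit on the rails at z = 256 + 142 = 398; with slat thickness 23, the top is 421 mm.


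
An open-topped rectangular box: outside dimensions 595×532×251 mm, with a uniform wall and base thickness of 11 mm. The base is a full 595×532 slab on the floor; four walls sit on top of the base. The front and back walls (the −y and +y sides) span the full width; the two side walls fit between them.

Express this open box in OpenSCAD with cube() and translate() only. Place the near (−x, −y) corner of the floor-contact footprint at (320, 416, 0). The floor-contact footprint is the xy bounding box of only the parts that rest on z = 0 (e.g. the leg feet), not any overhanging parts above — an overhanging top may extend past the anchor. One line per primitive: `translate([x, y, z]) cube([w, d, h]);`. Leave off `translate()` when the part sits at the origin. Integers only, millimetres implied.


translate([320, 416, 0]) cube([595, 532, 11]);
translate([320, 416, 11]) cube([595, 11, 240]);
translate([320, 937, 11]) cube([595, 11, 240]);
translate([320, 427, 11]) cube([11, 510, 240]);
translate([904, 427, 11]) cube([11, 510, 240]);


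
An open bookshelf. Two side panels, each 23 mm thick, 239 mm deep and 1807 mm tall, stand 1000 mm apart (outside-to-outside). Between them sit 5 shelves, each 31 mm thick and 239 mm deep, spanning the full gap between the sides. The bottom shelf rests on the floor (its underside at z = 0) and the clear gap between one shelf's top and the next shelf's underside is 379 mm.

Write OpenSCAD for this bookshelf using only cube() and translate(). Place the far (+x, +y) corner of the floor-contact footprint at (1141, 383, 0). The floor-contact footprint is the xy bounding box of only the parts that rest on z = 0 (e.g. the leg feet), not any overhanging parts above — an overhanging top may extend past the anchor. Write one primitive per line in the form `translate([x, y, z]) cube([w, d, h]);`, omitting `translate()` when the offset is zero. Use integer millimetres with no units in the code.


translate([141, 144, 0]) cube([23, 239, 1807]);
translate([1118, 144, 0]) cube([23, 239, 1807]);
translate([164, 144, 0]) cube([954, 239, 31]);
translate([164, 144, 410]) cube([954, 239, 31]);
translate([164, 144, 820]) cube([954, 239, 31]);
translate([164, 144, 1230]) cube([954, 239, 31]);
translate([164, 144, 1640]) cube([954, 239, 31]);


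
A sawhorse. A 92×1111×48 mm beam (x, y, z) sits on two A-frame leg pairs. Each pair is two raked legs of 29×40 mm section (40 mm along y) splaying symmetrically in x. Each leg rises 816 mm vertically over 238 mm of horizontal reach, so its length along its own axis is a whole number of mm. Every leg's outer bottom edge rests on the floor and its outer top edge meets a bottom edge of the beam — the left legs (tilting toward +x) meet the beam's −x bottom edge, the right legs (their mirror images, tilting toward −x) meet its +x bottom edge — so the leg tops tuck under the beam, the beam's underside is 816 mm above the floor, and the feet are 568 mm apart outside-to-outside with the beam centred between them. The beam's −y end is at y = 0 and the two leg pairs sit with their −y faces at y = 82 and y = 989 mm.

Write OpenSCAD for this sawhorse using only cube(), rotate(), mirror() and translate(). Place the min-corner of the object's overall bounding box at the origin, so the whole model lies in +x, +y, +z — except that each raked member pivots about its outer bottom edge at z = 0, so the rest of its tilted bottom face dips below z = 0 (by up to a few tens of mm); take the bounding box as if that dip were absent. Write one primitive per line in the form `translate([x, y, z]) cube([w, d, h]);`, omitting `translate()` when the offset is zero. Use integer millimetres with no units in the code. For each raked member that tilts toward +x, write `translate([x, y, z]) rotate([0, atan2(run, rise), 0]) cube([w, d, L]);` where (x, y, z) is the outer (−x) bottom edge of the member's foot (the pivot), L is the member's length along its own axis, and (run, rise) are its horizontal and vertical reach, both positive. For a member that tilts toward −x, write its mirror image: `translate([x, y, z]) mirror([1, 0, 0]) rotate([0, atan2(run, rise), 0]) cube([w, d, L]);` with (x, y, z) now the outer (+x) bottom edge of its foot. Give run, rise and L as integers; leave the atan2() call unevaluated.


translate([238, 0, 816]) cube([92, 1111, 48]);
translate([0, 82, 0]) rotate([0, atan2(238, 816), 0]) cube([29, 40, 850]);
translate([568, 82, 0]) mirror([1, 0, 0]) rotate([0, atan2(238, 816), 0]) cube([29, 40, 850]);
translate([0, 989, 0]) rotate([0, atan2(238, 816), 0]) cube([29, 40, 850]);
translate([568, 989, 0]) mirror([1, 0, 0]) rotate([0, atan2(238, 816), 0]) cube([29, 40, 850]);


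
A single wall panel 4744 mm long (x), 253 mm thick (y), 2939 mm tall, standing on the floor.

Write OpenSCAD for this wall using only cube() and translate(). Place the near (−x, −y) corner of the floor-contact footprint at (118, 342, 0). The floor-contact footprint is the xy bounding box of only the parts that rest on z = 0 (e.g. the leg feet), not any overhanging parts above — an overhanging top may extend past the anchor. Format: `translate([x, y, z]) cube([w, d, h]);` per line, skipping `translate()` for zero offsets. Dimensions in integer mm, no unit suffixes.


translate([118, 342, 0]) cube([4744, 253, 2939]);


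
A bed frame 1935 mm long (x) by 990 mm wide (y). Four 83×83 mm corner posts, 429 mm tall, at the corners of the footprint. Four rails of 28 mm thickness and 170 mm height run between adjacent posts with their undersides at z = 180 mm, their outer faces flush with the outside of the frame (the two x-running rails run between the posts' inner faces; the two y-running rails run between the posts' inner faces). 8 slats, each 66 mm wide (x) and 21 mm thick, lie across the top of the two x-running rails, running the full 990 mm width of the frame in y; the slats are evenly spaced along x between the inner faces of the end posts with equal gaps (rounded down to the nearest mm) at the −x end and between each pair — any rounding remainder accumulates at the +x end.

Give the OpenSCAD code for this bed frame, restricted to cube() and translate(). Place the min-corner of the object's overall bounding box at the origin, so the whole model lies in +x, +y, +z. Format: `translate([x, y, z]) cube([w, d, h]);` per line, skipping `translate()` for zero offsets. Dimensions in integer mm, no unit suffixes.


// slat z = rail_z + rail_h = 180 + 170 = 350
// slat gap = ⌊(1769 − 8·66) / 9⌋ = 137
cube([83, 83, 429]);
translate([0, 907, 0]) cube([83, 83, 429]);
translate([1852, 0, 0]) cube([83, 83, 429]);
translate([1852, 907, 0]) cube([83, 83, 429]);
translate([83, 0, 180]) cube([1769, 28, 170]);
translate([83, 962, 180]) cube([1769, 28, 170]);
translate([0, 83, 180]) cube([28, 824, 170]);
translate([1907, 83, 180]) cube([28, 824, 170]);
translate([220, 0, 350]) cube([66, 990, 21]);
translate([423, 0, 350]) cube([66, 990, 21]);
translate([626, 0, 350]) cube([66, 990, 21]);
translate([829, 0, 350]) cube([66, 990, 21]);
translate([1032, 0, 350]) cube([66, 990, 21]);
translate([1235, 0, 350]) cube([66, 990, 21]);
translate([1438, 0, 350]) cube([66, 990, 21]);
translate([1641, 0, 350]) cube([66, 990, 21]);


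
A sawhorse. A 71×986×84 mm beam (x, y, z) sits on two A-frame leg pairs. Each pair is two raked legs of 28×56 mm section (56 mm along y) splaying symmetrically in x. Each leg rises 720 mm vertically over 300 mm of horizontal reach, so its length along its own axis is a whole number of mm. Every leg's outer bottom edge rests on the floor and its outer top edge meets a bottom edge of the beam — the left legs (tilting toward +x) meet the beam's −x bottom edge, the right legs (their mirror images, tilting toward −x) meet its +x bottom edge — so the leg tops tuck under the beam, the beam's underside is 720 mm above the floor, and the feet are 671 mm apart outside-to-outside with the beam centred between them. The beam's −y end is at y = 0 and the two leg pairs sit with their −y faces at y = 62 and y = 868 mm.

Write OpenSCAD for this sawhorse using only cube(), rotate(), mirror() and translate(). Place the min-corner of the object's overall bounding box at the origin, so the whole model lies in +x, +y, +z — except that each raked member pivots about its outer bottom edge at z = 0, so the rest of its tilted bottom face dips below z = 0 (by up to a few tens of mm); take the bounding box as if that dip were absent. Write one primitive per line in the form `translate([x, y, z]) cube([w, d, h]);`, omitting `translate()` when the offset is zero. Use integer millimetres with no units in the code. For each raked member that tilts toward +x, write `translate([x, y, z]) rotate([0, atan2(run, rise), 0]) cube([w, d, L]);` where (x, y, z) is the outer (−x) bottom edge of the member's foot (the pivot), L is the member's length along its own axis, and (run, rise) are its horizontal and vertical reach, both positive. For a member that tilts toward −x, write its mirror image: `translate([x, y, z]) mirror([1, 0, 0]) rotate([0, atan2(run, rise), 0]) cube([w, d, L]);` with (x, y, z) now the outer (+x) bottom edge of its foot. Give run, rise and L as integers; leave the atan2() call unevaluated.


translate([300, 0, 720]) cube([71, 986, 84]);
translate([0, 62, 0]) rotate([0, atan2(300, 720), 0]) cube([28, 56, 780]);
translate([671, 62, 0]) mirror([1, 0, 0]) rotate([0, atan2(300, 720), 0]) cube([28, 56, 780]);
translate([0, 868, 0]) rotate([0, atan2(300, 720), 0]) cube([28, 56, 780]);
translate([671, 868, 0]) mirror([1, 0, 0]) rotate([0, atan2(300, 720), 0]) cube([28, 56, 780]);


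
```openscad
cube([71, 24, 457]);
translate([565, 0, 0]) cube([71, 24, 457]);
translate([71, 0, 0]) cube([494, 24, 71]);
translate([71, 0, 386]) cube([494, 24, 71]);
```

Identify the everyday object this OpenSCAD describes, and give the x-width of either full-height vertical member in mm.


A picture frame. The border width is 71 mm.

Four thin pieces enclosing a rectangular opening — a picture frame. The two full-height stiles are 457 mm tall; the top rail sits at z = 386 and is 71 mm tall, so the border above the opening is 457 − 386 = 71 mm, matching the stile x-width.


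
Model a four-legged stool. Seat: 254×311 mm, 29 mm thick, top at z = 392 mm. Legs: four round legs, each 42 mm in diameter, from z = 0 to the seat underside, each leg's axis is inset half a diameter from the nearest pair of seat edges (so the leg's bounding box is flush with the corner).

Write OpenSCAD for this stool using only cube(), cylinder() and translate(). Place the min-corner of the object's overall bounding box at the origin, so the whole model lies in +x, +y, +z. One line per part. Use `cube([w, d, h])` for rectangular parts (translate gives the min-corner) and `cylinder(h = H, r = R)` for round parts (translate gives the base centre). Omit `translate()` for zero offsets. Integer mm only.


// leg_h = 392 - 29 = 363
translate([0, 0, 363]) cube([254, 311, 29]);
translate([21, 21, 0]) cylinder(h = 363, r = 21);
translate([233, 21, 0]) cylinder(h = 363, r = 21);
translate([21, 290, 0]) cylinder(h = 363, r = 21);
translate([233, 290, 0]) cylinder(h = 363, r = 21);


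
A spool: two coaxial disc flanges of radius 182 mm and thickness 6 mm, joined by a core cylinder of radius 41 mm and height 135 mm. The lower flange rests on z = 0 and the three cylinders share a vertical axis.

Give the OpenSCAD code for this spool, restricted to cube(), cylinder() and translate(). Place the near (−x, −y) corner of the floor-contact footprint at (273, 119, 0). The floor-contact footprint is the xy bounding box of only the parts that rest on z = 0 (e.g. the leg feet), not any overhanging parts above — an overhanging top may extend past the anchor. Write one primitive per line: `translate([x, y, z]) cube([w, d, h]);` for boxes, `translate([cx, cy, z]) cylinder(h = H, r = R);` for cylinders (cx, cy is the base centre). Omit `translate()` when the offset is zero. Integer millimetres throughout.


translate([455, 301, 0]) cylinder(h = 6, r = 182);
translate([455, 301, 6]) cylinder(h = 135, r = 41);
translate([455, 301, 141]) cylinder(h = 6, r = 182);


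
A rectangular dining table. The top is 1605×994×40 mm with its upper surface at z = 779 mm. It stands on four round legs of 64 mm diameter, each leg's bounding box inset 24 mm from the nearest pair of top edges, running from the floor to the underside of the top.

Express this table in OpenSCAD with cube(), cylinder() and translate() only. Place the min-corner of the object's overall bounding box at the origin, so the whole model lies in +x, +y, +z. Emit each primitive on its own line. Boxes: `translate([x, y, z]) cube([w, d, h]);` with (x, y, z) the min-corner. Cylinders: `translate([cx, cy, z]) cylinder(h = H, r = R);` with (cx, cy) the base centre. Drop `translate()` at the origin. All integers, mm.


translate([0, 0, 739]) cube([1605, 994, 40]);
translate([56, 56, 0]) cylinder(h = 739, r = 32);
translate([1549, 56, 0]) cylinder(h = 739, r = 32);
translate([56, 938, 0]) cylinder(h = 739, r = 32);
translate([1549, 938, 0]) cylinder(h = 739, r = 32);


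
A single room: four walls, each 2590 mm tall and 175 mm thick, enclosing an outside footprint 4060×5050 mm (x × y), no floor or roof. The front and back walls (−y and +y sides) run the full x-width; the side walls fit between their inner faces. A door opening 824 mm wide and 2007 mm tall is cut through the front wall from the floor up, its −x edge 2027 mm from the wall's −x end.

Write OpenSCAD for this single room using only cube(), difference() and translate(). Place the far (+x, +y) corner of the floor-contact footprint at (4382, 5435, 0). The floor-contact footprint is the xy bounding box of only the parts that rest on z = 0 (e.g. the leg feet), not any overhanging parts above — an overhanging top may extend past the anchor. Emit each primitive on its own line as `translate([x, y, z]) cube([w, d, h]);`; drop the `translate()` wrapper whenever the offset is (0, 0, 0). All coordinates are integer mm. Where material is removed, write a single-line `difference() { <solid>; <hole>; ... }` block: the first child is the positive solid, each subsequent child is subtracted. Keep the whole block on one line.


difference() { translate([322, 385, 0]) cube([4060, 175, 2590]); translate([2349, 385, 0]) cube([824, 175, 2007]); }
translate([322, 5260, 0]) cube([4060, 175, 2590]);
translate([322, 560, 0]) cube([175, 4700, 2590]);
translate([4207, 560, 0]) cube([175, 4700, 2590]);


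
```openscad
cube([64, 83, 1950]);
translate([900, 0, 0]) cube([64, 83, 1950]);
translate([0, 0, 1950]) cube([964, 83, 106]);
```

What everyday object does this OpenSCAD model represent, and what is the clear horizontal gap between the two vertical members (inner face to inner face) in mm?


A door frame. The clear opening width is 836 mm.

Two 1950 mm tall posts with a header on top — a door frame. The left jamb is 64 mm wide at x = 0; the right jamb starts at x = 900. The clear opening is 900 − 64 = 836 mm.


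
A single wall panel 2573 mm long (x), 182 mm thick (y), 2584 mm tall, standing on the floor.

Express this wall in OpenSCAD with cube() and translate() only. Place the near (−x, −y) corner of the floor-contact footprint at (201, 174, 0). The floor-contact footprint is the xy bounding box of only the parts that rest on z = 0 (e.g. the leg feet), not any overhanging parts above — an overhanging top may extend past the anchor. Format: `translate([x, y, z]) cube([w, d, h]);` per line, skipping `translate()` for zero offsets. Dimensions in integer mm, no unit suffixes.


translate([201, 174, 0]) cube([2573, 182, 2584]);


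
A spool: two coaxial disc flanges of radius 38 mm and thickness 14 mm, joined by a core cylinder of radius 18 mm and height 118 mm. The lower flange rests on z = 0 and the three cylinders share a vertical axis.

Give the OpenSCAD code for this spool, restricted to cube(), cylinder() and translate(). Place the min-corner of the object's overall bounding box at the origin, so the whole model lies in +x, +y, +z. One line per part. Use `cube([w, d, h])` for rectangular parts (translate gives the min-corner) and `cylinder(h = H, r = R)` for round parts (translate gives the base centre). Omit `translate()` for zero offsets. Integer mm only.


translate([38, 38, 0]) cylinder(h = 14, r = 38);
translate([38, 38, 14]) cylinder(h = 118, r = 18);
translate([38, 38, 132]) cylinder(h = 14, r = 38);


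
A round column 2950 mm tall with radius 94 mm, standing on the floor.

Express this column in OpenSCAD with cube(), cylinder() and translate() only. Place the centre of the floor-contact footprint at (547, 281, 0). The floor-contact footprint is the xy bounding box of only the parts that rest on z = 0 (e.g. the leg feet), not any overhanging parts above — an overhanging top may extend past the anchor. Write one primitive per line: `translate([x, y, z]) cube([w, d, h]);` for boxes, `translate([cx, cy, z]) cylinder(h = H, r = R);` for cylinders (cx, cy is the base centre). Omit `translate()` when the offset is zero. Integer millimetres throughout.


translate([547, 281, 0]) cylinder(h = 2950, r = 94);


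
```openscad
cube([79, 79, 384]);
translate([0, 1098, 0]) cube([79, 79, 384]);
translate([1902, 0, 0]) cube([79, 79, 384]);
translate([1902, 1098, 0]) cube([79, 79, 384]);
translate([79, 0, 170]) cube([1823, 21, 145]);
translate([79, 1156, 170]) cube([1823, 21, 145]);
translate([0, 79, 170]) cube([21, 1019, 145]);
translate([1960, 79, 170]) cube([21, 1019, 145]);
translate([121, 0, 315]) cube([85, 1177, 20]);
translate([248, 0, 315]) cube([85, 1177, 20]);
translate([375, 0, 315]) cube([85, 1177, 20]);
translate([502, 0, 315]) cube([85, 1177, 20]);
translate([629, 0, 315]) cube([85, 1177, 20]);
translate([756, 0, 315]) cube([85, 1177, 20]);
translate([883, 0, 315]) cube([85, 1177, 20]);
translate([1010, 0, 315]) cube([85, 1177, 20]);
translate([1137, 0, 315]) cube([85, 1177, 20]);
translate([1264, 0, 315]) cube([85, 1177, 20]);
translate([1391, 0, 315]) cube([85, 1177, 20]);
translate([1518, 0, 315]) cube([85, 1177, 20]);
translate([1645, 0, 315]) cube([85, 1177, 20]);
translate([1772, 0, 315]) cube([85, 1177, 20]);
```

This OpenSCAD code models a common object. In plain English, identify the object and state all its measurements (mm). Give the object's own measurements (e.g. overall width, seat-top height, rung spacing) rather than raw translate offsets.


A bed frame 1981 mm long (x) by 1177 mm wide (y). Four 79×79 mm corner posts, 384 mm tall, at the corners of the footprint. Four rails of 21 mm thickness and 145 mm height run between adjacent posts with their undersides at z = 170 mm, their outer faces flush with the outside of the frame (the two x-running rails run between the posts' inner faces; the two y-running rails run between the posts' inner faces). 14 slats, each 85 mm wide (x) and 20 mm thick, lie across the top of the two x-running rails, running the full 1177 mm width of the frame in y; along x they sit between the end posts with a 42 mm gap after the −x posts and between neighbouring slats, leaving 45 mm before the +x posts.


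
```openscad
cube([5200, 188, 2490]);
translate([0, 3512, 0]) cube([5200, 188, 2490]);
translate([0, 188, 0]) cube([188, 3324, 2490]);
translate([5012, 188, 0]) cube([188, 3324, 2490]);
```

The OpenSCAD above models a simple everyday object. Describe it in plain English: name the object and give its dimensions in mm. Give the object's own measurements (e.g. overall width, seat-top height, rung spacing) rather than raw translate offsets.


The wall frame of a small rectangular building: four walls, each 2490 mm tall and 188 mm thick, enclosing a footprint 5200 mm (x) by 3700 mm (y) outside-to-outside, with no floor or roof. The front and back walls (the −y and +y sides) span the full width; the two side walls fit between them.


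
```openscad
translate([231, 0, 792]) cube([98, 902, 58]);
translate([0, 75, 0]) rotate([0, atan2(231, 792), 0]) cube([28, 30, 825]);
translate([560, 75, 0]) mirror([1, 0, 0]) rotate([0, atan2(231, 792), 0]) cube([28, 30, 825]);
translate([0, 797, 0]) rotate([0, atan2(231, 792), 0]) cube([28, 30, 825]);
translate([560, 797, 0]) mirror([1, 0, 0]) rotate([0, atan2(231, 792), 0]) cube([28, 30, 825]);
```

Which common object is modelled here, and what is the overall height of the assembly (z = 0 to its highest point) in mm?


A sawhorse. The overall height is 850 mm.

A beam across two mirrored pairs of raked legs — a sawhorse. The beam's underside is at z = 792 (matching the legs' vertical rise in atan2(231, 792)) and the beam is 58 mm tall, so its top is at 792 + 58 = 850 mm. The raked legs top out at the beam's underside, so that is the highest point.


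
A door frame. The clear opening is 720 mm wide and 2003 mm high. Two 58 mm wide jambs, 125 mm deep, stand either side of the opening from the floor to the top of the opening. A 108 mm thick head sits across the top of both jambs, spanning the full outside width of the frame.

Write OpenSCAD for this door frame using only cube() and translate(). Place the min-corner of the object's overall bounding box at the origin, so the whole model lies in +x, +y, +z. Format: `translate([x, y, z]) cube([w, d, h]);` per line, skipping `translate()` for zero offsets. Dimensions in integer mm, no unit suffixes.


cube([58, 125, 2003]);
translate([778, 0, 0]) cube([58, 125, 2003]);
translate([0, 0, 2003]) cube([836, 125, 108]);


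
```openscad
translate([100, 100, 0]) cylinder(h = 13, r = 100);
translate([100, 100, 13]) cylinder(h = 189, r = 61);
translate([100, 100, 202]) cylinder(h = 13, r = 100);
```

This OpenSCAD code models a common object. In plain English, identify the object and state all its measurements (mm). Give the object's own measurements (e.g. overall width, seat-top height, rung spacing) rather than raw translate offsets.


A spool: two coaxial disc flanges of radius 100 mm and thickness 13 mm, joined by a core cylinder of radius 61 mm and height 189 mm. The lower flange rests on z = 0 and the three cylinders share a vertical axis.


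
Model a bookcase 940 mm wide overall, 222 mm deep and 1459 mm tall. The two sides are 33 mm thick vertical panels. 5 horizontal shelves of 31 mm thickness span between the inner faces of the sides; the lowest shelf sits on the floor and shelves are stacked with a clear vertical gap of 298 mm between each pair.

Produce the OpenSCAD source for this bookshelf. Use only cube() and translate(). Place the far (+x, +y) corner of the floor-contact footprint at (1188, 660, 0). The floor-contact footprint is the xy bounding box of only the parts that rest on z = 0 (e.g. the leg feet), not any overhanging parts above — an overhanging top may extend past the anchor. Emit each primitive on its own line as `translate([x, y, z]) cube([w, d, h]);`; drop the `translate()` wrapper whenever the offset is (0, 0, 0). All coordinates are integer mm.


translate([248, 438, 0]) cube([33, 222, 1459]);
translate([1155, 438, 0]) cube([33, 222, 1459]);
translate([281, 438, 0]) cube([874, 222, 31]);
translate([281, 438, 329]) cube([874, 222, 31]);
translate([281, 438, 658]) cube([874, 222, 31]);
translate([281, 438, 987]) cube([874, 222, 31]);
translate([281, 438, 1316]) cube([874, 222, 31]);


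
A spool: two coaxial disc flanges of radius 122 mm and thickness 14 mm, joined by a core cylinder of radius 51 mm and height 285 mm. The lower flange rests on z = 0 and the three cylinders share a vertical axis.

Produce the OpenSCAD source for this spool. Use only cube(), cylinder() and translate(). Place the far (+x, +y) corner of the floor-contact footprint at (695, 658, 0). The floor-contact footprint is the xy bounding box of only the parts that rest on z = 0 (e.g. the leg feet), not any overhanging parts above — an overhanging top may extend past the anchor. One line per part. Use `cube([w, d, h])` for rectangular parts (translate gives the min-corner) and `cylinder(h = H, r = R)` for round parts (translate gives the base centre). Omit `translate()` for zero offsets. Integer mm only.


translate([573, 536, 0]) cylinder(h = 14, r = 122);
translate([573, 536, 14]) cylinder(h = 285, r = 51);
translate([573, 536, 299]) cylinder(h = 14, r = 122);


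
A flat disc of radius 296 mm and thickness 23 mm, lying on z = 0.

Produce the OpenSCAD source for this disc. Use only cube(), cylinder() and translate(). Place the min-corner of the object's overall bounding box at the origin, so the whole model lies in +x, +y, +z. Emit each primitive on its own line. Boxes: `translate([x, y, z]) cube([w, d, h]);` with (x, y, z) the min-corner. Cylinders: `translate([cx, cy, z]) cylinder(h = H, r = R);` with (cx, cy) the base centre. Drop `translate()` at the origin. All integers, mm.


translate([296, 296, 0]) cylinder(h = 23, r = 296);


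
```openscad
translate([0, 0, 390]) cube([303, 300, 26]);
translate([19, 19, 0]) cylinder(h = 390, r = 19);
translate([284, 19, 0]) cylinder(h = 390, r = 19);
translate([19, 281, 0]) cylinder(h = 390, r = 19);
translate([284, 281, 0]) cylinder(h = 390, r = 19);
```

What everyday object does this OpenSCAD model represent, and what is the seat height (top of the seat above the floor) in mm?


A stool. The seat height is 416 mm.

A 303×300×26 slab at z = 390 on four corner cylinders — a stool. The seat top is 390 + 26 = 416 mm.


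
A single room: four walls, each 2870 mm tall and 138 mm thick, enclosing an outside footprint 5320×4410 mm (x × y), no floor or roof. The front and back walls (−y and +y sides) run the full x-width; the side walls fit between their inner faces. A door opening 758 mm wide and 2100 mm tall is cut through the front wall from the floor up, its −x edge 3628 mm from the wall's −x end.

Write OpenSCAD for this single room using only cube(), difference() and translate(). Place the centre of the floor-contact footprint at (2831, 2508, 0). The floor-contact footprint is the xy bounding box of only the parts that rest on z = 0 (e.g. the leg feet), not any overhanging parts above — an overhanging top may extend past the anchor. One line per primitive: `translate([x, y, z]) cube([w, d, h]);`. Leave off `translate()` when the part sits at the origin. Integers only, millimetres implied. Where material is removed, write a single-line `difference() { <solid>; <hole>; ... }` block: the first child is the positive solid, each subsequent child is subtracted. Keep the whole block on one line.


difference() { translate([171, 303, 0]) cube([5320, 138, 2870]); translate([3799, 303, 0]) cube([758, 138, 2100]); }
translate([171, 4575, 0]) cube([5320, 138, 2870]);
translate([171, 441, 0]) cube([138, 4134, 2870]);
translate([5353, 441, 0]) cube([138, 4134, 2870]);


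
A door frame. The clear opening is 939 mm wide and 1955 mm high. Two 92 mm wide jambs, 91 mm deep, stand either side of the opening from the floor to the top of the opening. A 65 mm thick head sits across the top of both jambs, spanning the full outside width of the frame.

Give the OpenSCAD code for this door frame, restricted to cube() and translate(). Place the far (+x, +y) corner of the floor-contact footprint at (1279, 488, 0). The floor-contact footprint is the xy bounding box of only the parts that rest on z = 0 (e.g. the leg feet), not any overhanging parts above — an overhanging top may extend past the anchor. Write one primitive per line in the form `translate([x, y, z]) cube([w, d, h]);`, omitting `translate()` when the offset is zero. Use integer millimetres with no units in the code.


translate([156, 397, 0]) cube([92, 91, 1955]);
translate([1187, 397, 0]) cube([92, 91, 1955]);
translate([156, 397, 1955]) cube([1123, 91, 65]);


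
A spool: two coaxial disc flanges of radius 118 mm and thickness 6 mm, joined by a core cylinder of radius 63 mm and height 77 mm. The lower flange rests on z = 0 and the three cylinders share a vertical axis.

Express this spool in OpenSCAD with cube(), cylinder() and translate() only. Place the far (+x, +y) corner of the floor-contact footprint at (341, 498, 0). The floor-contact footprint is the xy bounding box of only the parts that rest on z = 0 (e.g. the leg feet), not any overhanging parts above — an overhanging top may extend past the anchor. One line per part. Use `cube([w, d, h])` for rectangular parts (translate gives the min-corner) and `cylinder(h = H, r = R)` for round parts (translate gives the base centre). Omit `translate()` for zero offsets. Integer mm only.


translate([223, 380, 0]) cylinder(h = 6, r = 118);
translate([223, 380, 6]) cylinder(h = 77, r = 63);
translate([223, 380, 83]) cylinder(h = 6, r = 118);


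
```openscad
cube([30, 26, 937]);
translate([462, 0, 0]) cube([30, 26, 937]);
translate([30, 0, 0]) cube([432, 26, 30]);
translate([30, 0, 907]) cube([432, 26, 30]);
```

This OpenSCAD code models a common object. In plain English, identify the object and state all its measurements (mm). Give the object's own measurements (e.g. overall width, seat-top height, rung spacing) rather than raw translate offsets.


A rectangular picture frame lying in the x–z plane (depth along y). The opening is 432 mm wide (x) by 877 mm tall (z), surrounded by a border 30 mm wide on all four sides. The frame is 26 mm deep and is made of two full-height vertical stiles with two horizontal rails fitted between them.


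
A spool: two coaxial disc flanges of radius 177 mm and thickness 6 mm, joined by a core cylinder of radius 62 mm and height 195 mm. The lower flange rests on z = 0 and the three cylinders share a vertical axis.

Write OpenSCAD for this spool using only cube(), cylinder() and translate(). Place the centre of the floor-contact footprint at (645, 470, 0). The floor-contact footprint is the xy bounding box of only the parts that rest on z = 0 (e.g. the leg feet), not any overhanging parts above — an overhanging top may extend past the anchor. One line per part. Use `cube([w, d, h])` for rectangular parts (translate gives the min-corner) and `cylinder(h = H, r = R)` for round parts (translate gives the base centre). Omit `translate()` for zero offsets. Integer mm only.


translate([645, 470, 0]) cylinder(h = 6, r = 177);
translate([645, 470, 6]) cylinder(h = 195, r = 62);
translate([645, 470, 201]) cylinder(h = 6, r = 177);


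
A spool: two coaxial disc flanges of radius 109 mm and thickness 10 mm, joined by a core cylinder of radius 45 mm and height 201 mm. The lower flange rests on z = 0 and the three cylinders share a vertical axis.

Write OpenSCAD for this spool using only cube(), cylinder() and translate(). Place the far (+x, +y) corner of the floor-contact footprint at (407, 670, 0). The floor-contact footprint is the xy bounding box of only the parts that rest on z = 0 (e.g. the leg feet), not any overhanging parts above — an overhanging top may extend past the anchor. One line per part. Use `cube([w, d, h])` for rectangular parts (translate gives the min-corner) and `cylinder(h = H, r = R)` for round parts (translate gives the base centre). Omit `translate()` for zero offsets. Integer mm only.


translate([298, 561, 0]) cylinder(h = 10, r = 109);
translate([298, 561, 10]) cylinder(h = 201, r = 45);
translate([298, 561, 211]) cylinder(h = 10, r = 109);


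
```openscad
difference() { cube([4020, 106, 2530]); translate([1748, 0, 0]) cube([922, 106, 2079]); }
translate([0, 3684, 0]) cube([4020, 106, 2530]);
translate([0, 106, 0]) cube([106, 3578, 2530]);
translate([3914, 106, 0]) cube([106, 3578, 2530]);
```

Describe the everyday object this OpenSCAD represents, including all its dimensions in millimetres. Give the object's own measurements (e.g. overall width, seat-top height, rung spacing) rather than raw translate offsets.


A single room: four walls, each 2530 mm tall and 106 mm thick, enclosing an outside footprint 4020×3790 mm (x × y), no floor or roof. The front and back walls (−y and +y sides) run the full x-width; the side walls fit between their inner faces. A door opening 922 mm wide and 2079 mm tall is cut through the front wall from the floor up, its −x edge 1748 mm from the wall's −x end.


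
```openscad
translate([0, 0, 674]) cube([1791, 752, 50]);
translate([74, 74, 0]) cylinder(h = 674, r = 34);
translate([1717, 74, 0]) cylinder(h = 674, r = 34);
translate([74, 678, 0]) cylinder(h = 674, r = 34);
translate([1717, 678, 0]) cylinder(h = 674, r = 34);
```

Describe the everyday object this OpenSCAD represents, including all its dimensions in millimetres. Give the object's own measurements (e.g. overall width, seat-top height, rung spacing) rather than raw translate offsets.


A rectangular dining table. The top is 1791×752×50 mm with its upper surface at z = 724 mm. It stands on four round legs of 68 mm diameter, each leg's bounding box inset 40 mm from the nearest pair of top edges, running from the floor to the underside of the top.


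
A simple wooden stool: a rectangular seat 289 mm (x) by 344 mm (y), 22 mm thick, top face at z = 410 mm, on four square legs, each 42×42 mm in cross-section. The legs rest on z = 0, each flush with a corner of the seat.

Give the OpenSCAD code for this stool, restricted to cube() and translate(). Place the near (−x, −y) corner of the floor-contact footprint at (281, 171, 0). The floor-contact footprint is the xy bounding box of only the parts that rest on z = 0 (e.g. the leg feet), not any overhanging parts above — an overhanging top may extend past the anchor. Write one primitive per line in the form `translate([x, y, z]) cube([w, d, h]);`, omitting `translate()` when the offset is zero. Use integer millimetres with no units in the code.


translate([281, 171, 388]) cube([289, 344, 22]);
translate([281, 171, 0]) cube([42, 42, 388]);
translate([528, 171, 0]) cube([42, 42, 388]);
translate([281, 473, 0]) cube([42, 42, 388]);
translate([528, 473, 0]) cube([42, 42, 388]);


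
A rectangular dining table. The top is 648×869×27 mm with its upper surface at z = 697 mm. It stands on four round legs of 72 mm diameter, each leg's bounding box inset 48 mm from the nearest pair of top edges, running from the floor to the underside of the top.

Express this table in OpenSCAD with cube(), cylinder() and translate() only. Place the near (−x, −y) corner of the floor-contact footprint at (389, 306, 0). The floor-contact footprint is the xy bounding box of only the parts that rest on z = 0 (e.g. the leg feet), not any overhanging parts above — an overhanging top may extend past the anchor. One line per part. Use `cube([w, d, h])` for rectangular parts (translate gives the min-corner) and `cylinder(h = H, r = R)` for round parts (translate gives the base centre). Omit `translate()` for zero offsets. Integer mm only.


translate([341, 258, 670]) cube([648, 869, 27]);
translate([425, 342, 0]) cylinder(h = 670, r = 36);
translate([905, 342, 0]) cylinder(h = 670, r = 36);
translate([425, 1043, 0]) cylinder(h = 670, r = 36);
translate([905, 1043, 0]) cylinder(h = 670, r = 36);


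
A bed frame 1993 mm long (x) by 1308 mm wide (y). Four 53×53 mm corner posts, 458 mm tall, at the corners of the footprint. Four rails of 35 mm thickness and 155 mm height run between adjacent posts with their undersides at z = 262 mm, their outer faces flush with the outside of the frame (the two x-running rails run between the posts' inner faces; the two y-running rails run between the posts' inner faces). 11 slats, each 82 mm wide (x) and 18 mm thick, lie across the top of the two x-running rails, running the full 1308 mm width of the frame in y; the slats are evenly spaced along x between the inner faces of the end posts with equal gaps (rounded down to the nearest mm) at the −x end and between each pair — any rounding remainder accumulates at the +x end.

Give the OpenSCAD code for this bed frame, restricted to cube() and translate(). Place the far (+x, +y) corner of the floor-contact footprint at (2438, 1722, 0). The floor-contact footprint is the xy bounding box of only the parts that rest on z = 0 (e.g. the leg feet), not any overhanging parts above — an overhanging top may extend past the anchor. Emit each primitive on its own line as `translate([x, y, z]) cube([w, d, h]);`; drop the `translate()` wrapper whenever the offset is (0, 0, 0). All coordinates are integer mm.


translate([445, 414, 0]) cube([53, 53, 458]);
translate([445, 1669, 0]) cube([53, 53, 458]);
translate([2385, 414, 0]) cube([53, 53, 458]);
translate([2385, 1669, 0]) cube([53, 53, 458]);
translate([498, 414, 262]) cube([1887, 35, 155]);
translate([498, 1687, 262]) cube([1887, 35, 155]);
translate([445, 467, 262]) cube([35, 1202, 155]);
translate([2403, 467, 262]) cube([35, 1202, 155]);
translate([580, 414, 417]) cube([82, 1308, 18]);
translate([744, 414, 417]) cube([82, 1308, 18]);
translate([908, 414, 417]) cube([82, 1308, 18]);
translate([1072, 414, 417]) cube([82, 1308, 18]);
translate([1236, 414, 417]) cube([82, 1308, 18]);
translate([1400, 414, 417]) cube([82, 1308, 18]);
translate([1564, 414, 417]) cube([82, 1308, 18]);
translate([1728, 414, 417]) cube([82, 1308, 18]);
translate([1892, 414, 417]) cube([82, 1308, 18]);
translate([2056, 414, 417]) cube([82, 1308, 18]);
translate([2220, 414, 417]) cube([82, 1308, 18]);


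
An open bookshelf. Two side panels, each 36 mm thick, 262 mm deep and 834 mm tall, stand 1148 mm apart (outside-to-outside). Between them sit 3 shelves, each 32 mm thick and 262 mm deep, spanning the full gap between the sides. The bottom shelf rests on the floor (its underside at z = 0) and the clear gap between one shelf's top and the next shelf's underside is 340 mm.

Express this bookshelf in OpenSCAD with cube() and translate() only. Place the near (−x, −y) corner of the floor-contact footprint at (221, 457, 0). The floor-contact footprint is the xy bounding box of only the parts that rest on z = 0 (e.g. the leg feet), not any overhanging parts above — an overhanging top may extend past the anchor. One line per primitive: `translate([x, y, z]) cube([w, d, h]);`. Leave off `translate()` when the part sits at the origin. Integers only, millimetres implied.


translate([221, 457, 0]) cube([36, 262, 834]);
translate([1333, 457, 0]) cube([36, 262, 834]);
translate([257, 457, 0]) cube([1076, 262, 32]);
translate([257, 457, 372]) cube([1076, 262, 32]);
translate([257, 457, 744]) cube([1076, 262, 32]);
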